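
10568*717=7577256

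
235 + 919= 1154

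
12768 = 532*24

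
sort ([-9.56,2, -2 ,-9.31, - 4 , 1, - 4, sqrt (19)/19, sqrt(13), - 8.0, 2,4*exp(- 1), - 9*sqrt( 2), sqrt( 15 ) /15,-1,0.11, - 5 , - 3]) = [ - 9*sqrt ( 2 ),-9.56, - 9.31, - 8.0, - 5,  -  4, - 4, - 3, - 2, - 1 , 0.11,sqrt ( 19) /19, sqrt( 15)/15, 1, 4*exp( - 1), 2 , 2, sqrt( 13)]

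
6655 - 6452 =203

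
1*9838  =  9838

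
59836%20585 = 18666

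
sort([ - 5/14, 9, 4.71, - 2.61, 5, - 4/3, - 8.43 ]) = [ - 8.43, - 2.61, - 4/3, - 5/14, 4.71,5, 9]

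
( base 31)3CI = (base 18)A1F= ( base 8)6311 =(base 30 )3J3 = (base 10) 3273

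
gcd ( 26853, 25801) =1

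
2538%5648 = 2538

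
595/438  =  595/438 = 1.36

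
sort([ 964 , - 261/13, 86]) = [ - 261/13,86,  964]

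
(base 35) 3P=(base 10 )130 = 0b10000010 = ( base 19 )6G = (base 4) 2002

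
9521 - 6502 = 3019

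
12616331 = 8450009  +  4166322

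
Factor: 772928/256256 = 2^( - 2)*7^( - 1)*11^(-1 ) * 929^1 = 929/308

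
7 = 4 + 3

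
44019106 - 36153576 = 7865530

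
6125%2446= 1233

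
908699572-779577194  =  129122378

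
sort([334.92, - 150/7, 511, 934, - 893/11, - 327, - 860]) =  [ - 860, - 327, - 893/11, -150/7,334.92, 511, 934]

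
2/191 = 2/191 = 0.01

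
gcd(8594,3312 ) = 2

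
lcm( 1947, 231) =13629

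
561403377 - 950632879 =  - 389229502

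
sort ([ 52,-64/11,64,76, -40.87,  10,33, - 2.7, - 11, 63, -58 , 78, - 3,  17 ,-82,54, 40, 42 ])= [ - 82, - 58,-40.87, - 11,-64/11, - 3,- 2.7, 10,  17, 33, 40,  42, 52,54, 63,64,76,78] 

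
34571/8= 34571/8 = 4321.38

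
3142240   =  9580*328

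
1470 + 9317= 10787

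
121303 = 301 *403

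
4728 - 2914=1814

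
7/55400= 7/55400 = 0.00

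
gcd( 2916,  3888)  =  972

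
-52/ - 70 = 26/35=0.74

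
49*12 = 588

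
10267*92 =944564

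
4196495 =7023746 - 2827251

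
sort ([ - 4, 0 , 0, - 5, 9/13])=[-5, - 4,0,  0,9/13 ]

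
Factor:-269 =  - 269^1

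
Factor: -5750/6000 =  - 2^( - 3 )*3^ ( - 1)*23^1 = - 23/24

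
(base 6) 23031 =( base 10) 3259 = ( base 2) 110010111011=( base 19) 90A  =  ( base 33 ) 2WP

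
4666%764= 82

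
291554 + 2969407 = 3260961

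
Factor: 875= 5^3 * 7^1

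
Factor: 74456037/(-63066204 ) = -8272893/7007356  =  - 2^(-2)*3^1*23^1*37^( - 1 )*47^1*113^( - 1)*419^ (-1 )*2551^1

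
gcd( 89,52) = 1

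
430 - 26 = 404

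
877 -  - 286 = 1163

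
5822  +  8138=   13960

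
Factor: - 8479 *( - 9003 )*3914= 298780814418 = 2^1*3^1*19^1*61^1*103^1 * 139^1*3001^1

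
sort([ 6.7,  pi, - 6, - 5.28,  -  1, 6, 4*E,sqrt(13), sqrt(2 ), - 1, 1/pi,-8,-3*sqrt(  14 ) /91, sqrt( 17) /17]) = [- 8, - 6,-5.28,-1 ,  -  1, - 3*sqrt( 14)/91, sqrt( 17)/17,1/pi,sqrt( 2),pi,  sqrt( 13), 6,  6.7, 4 *E]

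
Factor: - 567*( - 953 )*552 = 298273752 = 2^3*3^5*7^1*23^1*953^1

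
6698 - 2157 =4541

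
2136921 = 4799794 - 2662873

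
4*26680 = 106720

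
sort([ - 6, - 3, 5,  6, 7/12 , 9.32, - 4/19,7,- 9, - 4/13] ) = [ - 9, - 6 , - 3, - 4/13, - 4/19 , 7/12,5,6,7,9.32 ]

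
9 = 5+4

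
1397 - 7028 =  - 5631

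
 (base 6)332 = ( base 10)128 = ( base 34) 3q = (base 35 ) 3n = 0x80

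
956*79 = 75524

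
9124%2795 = 739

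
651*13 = 8463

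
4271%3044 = 1227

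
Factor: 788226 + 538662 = 1326888 = 2^3*3^3 * 6143^1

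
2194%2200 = 2194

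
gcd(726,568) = 2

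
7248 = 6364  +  884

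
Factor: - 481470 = -2^1*3^1*5^1 * 11^1*1459^1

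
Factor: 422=2^1*211^1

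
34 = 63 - 29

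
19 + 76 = 95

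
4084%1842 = 400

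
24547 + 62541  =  87088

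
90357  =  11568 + 78789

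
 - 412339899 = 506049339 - 918389238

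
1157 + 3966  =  5123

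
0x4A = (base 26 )2M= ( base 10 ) 74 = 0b1001010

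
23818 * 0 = 0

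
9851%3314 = 3223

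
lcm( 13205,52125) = 990375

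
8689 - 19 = 8670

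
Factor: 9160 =2^3 * 5^1 * 229^1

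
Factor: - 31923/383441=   -  3^2*59^( - 1)*67^( - 1 )*97^(  -  1 )*3547^1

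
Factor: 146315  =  5^1*13^1*2251^1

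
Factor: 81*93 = 3^5*31^1  =  7533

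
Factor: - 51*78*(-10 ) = 2^2*3^2*5^1*13^1*17^1=39780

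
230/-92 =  - 5/2  =  - 2.50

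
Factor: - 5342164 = - 2^2*23^1 * 58067^1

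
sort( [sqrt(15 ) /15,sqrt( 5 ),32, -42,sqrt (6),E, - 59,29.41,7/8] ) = [  -  59, - 42,sqrt(15) /15,7/8, sqrt(5),sqrt( 6),E,  29.41,  32] 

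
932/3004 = 233/751 = 0.31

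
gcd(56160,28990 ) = 130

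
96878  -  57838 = 39040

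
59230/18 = 29615/9  =  3290.56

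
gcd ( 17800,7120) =3560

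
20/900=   1/45 = 0.02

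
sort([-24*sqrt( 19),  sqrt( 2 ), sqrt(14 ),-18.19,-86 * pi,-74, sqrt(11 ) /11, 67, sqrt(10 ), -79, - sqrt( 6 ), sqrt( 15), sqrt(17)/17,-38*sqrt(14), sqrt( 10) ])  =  [ - 86 * pi, - 38*sqrt(14), - 24*sqrt(19) ,-79 ,  -  74, - 18.19,-sqrt(6), sqrt(17) /17, sqrt( 11)/11, sqrt(2), sqrt(10),sqrt ( 10 ), sqrt( 14), sqrt( 15 ), 67]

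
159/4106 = 159/4106 = 0.04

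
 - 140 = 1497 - 1637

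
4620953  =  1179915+3441038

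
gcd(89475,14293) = 1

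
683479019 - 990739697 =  - 307260678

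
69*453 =31257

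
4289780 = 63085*68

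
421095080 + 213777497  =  634872577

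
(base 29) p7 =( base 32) MS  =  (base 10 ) 732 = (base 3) 1000010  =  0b1011011100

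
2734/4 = 683  +  1/2 = 683.50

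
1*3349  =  3349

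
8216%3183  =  1850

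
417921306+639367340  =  1057288646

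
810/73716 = 135/12286 = 0.01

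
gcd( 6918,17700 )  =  6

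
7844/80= 1961/20= 98.05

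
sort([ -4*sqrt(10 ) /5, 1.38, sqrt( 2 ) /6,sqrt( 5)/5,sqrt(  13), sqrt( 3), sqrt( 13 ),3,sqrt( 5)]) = [ - 4*sqrt( 10)/5, sqrt (2)/6,sqrt( 5)/5,1.38,sqrt( 3),sqrt( 5 ), 3,sqrt(13 ), sqrt( 13) ] 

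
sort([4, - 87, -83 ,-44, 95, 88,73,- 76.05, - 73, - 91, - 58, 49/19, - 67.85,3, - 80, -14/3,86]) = [-91, - 87, -83, - 80, - 76.05, - 73, - 67.85, - 58,-44,-14/3,  49/19,3,4, 73,86, 88,95 ] 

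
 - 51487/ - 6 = 51487/6 = 8581.17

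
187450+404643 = 592093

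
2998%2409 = 589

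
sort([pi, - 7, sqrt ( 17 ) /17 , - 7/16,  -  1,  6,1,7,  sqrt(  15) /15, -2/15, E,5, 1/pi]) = [-7, - 1, - 7/16,-2/15, sqrt( 17 ) /17, sqrt(  15 )/15,1/pi, 1, E, pi,5, 6,  7 ]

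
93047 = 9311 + 83736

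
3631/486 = 7 + 229/486 = 7.47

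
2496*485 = 1210560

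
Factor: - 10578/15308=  - 123/178 = - 2^(  -  1)*3^1* 41^1*89^( - 1 ) 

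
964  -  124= 840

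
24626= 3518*7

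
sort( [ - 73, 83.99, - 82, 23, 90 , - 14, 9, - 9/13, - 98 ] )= [ - 98, - 82, - 73,  -  14,-9/13, 9, 23, 83.99, 90 ]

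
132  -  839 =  -707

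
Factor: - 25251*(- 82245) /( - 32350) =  - 415353699/6470  =  -2^( - 1) * 3^2*5^( - 1 )* 19^1*443^1  *  647^( - 1 )*5483^1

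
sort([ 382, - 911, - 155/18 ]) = [ - 911, - 155/18,382 ]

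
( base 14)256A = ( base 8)14642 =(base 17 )15c0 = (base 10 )6562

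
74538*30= 2236140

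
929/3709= 929/3709= 0.25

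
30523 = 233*131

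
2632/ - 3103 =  - 2632/3103 = - 0.85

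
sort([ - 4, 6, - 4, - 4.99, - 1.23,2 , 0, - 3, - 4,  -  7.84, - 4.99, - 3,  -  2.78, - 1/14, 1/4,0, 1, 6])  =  [ - 7.84, - 4.99, - 4.99, - 4,  -  4, - 4, - 3, - 3, - 2.78, - 1.23, - 1/14,0, 0, 1/4, 1, 2, 6, 6] 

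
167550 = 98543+69007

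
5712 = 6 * 952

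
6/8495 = 6/8495 = 0.00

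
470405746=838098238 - 367692492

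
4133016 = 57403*72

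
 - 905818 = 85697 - 991515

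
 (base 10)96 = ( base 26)3i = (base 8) 140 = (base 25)3L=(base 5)341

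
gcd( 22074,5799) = 3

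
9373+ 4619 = 13992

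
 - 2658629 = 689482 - 3348111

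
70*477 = 33390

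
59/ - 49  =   - 59/49 =- 1.20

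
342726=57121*6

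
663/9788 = 663/9788 = 0.07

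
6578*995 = 6545110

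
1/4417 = 1/4417 = 0.00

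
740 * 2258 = 1670920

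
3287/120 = 3287/120 = 27.39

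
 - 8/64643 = -8/64643=- 0.00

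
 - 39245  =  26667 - 65912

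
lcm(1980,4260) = 140580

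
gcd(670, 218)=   2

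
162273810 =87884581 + 74389229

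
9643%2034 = 1507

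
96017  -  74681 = 21336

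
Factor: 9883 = 9883^1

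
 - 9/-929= 9/929 =0.01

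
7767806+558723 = 8326529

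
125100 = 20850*6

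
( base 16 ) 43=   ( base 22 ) 31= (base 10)67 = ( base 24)2j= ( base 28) 2B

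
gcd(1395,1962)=9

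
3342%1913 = 1429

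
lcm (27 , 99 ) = 297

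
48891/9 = 16297/3 = 5432.33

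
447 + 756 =1203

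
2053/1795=2053/1795 = 1.14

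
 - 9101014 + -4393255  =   - 13494269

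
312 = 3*104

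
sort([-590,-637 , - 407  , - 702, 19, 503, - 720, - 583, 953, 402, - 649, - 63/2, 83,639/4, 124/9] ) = [  -  720, - 702,-649, - 637, - 590, - 583, - 407, - 63/2, 124/9, 19, 83, 639/4, 402, 503, 953 ] 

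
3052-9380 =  - 6328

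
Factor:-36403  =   - 59^1*617^1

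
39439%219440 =39439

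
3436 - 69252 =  -65816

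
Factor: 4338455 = 5^1*11^2*71^1 * 101^1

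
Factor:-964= -2^2*241^1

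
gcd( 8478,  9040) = 2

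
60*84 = 5040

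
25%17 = 8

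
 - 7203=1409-8612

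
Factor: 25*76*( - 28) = -2^4*5^2*7^1*19^1 = - 53200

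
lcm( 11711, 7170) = 351330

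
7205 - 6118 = 1087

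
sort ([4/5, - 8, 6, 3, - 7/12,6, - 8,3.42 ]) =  [ -8,- 8, - 7/12, 4/5, 3,3.42, 6, 6 ]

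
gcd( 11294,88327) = 1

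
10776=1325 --9451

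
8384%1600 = 384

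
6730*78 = 524940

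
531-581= -50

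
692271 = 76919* 9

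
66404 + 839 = 67243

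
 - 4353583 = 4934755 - 9288338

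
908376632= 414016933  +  494359699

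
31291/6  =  31291/6 =5215.17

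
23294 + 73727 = 97021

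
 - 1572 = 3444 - 5016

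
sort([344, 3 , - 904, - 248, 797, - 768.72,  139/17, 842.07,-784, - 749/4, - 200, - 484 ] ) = [ - 904, - 784,-768.72, - 484, - 248, - 200, - 749/4, 3, 139/17, 344, 797, 842.07]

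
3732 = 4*933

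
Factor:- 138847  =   - 43^1*3229^1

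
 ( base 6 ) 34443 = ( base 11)3776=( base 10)4923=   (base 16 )133B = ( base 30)5e3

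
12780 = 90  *142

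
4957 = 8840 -3883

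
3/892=3/892 = 0.00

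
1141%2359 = 1141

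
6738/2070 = 3 + 88/345=3.26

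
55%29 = 26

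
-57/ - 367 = 57/367 = 0.16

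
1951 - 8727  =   - 6776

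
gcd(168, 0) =168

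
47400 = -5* ( - 9480 ) 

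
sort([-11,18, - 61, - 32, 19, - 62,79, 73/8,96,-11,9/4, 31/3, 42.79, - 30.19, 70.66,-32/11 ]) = [-62, - 61, - 32,  -  30.19,-11, - 11,  -  32/11 , 9/4, 73/8, 31/3, 18,19,42.79, 70.66,79, 96 ]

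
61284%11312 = 4724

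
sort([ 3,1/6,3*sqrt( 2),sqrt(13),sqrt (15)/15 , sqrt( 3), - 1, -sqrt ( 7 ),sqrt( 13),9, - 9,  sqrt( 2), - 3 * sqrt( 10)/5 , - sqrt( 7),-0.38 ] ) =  [-9,-sqrt( 7), -sqrt ( 7 ), - 3*sqrt( 10) /5, - 1,- 0.38,1/6,sqrt( 15)/15,sqrt( 2),sqrt( 3), 3, sqrt( 13), sqrt(13),3*sqrt(2 ),9] 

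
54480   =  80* 681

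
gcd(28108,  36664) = 4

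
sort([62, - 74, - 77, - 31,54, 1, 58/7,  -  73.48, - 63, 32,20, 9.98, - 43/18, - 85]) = [ - 85, - 77, - 74, - 73.48, - 63, - 31, - 43/18, 1 , 58/7,  9.98, 20,32,54, 62 ] 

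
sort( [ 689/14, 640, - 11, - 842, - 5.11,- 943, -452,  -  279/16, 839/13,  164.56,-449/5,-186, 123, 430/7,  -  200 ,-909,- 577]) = [ - 943 ,-909,-842, - 577, - 452, -200,-186, - 449/5, - 279/16, - 11, - 5.11,689/14, 430/7, 839/13 , 123,  164.56, 640 ] 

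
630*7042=4436460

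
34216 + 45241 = 79457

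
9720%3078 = 486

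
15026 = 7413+7613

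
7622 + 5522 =13144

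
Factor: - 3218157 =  - 3^3*119191^1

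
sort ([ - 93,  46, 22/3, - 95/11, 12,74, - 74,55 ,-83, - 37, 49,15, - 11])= [ - 93, - 83, - 74, - 37,-11, - 95/11,22/3, 12,15,  46, 49,55 , 74]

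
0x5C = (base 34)2o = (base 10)92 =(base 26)3E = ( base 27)3b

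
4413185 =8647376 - 4234191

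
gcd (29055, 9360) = 195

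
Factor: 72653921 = 379^1*191699^1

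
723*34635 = 25041105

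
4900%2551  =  2349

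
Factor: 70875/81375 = 3^3*31^( - 1) = 27/31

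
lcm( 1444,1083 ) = 4332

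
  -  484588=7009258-7493846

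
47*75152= 3532144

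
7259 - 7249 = 10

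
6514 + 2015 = 8529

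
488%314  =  174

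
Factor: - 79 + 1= - 78 = - 2^1*3^1*13^1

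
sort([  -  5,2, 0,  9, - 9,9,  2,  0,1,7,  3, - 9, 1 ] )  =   [ - 9, - 9, - 5,  0, 0, 1,  1 , 2,2, 3,7,9, 9]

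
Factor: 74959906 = 2^1*7^3*113^1*967^1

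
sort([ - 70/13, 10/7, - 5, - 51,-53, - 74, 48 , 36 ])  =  [ - 74, - 53, - 51, - 70/13,-5, 10/7,36, 48]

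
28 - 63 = - 35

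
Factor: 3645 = 3^6*5^1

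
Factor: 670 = 2^1*5^1*67^1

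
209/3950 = 209/3950 = 0.05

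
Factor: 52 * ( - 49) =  - 2^2 * 7^2*  13^1 = - 2548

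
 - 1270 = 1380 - 2650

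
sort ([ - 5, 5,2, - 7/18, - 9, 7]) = [  -  9, - 5, - 7/18,2,5, 7 ] 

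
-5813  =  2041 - 7854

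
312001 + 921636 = 1233637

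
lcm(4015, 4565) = 333245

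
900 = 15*60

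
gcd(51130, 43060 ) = 10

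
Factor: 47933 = 47933^1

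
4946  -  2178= 2768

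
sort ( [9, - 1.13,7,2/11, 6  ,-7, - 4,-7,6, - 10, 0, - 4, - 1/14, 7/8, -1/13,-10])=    [  -  10, - 10,  -  7,-7, - 4, - 4,-1.13, - 1/13, - 1/14,0, 2/11, 7/8,6, 6, 7, 9] 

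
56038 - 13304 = 42734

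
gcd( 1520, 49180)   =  20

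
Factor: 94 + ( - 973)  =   -3^1*293^1 = - 879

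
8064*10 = 80640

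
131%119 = 12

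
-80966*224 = - 18136384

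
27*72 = 1944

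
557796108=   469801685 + 87994423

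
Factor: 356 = 2^2*89^1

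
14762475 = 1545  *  9555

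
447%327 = 120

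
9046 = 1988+7058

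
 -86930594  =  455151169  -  542081763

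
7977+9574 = 17551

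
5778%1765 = 483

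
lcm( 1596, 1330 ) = 7980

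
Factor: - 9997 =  - 13^1*769^1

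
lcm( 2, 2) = 2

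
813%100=13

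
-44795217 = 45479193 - 90274410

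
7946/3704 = 3973/1852= 2.15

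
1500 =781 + 719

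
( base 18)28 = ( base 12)38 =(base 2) 101100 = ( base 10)44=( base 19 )26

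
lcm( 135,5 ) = 135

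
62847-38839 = 24008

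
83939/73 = 83939/73 = 1149.85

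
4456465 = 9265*481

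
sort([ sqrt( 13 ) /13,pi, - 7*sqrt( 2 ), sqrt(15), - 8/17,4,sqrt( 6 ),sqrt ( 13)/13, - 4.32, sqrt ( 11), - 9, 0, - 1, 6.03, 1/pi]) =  [ - 7*sqrt( 2 ), - 9, - 4.32,  -  1, - 8/17, 0,sqrt( 13)/13,  sqrt( 13) /13, 1/pi, sqrt( 6 ),pi, sqrt(11 ), sqrt ( 15), 4, 6.03 ] 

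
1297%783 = 514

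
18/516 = 3/86 = 0.03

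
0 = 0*4409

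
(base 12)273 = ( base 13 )22b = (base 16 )177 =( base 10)375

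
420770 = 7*60110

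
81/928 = 81/928 = 0.09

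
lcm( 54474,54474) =54474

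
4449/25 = 177+24/25= 177.96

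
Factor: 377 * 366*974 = 134394468 = 2^2 * 3^1 *13^1*29^1 * 61^1* 487^1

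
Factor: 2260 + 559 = 2819 = 2819^1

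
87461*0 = 0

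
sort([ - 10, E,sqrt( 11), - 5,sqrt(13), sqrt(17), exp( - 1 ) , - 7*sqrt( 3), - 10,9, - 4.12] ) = [ - 7*sqrt(3),-10,-10,  -  5, - 4.12, exp(- 1),E , sqrt( 11 ), sqrt(13) , sqrt(17), 9]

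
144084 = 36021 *4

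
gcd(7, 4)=1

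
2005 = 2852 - 847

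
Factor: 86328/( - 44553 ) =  - 2^3 * 3^1 * 11^1 * 109^1*14851^( - 1) = - 28776/14851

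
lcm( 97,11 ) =1067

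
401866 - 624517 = -222651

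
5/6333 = 5/6333 = 0.00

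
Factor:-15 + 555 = 540 = 2^2*3^3*5^1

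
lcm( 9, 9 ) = 9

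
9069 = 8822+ 247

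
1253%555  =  143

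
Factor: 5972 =2^2*1493^1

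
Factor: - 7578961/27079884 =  - 582997/2083068 = -2^(-2 )*3^(-2 )*13^( - 1)*167^1*3491^1* 4451^( -1 )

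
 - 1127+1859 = 732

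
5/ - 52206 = -5/52206= - 0.00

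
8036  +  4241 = 12277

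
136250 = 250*545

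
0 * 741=0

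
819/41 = 819/41 = 19.98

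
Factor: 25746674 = 2^1*12873337^1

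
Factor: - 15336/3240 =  - 71/15 = - 3^( - 1)*5^(-1)*71^1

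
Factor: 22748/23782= 22/23 =2^1 * 11^1*23^( - 1 ) 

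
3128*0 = 0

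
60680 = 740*82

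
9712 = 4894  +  4818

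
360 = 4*90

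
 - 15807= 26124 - 41931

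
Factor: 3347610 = 2^1*3^1 * 5^1*7^1*19^1*839^1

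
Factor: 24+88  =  2^4  *  7^1 = 112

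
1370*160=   219200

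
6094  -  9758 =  -3664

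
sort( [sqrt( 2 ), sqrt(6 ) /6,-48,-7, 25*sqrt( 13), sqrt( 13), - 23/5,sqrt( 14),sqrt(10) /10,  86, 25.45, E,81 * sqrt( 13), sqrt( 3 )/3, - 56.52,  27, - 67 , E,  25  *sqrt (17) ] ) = [ - 67, - 56.52, - 48, - 7 , - 23/5,sqrt(10) /10, sqrt( 6)/6,  sqrt(3) /3, sqrt(2 ), E,E,sqrt(13 ),sqrt( 14) , 25.45,27, 86 , 25*sqrt( 13 ) , 25*sqrt( 17),  81* sqrt ( 13)]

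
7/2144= 7/2144 = 0.00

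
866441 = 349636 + 516805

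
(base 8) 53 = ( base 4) 223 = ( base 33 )1A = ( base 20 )23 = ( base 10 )43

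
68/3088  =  17/772 = 0.02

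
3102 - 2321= 781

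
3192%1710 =1482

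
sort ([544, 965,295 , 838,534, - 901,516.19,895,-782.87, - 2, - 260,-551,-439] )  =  [-901,- 782.87,-551,- 439,-260 ,-2,295, 516.19,534,544,838,895, 965 ] 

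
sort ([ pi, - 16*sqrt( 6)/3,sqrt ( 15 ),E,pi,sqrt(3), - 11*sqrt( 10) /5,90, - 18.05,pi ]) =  [ - 18.05 , - 16*sqrt(6)/3, - 11*sqrt (10)/5,sqrt( 3 ) , E,pi, pi,pi,sqrt(15),90]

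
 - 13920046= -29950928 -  - 16030882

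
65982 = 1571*42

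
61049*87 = 5311263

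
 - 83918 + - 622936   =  -706854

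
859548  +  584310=1443858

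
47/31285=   47/31285 = 0.00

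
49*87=4263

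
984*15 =14760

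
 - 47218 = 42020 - 89238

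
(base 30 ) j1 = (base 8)1073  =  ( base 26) lp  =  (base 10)571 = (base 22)13l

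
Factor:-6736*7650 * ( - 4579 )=2^5*3^2 * 5^2*17^1*19^1*241^1*421^1 =235957701600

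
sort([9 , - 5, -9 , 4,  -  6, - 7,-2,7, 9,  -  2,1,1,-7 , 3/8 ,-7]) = [ - 9,-7, - 7,-7,- 6,-5, - 2,  -  2, 3/8,1, 1, 4, 7, 9,9] 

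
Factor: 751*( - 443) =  - 443^1*751^1 = -  332693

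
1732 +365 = 2097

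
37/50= 37/50 = 0.74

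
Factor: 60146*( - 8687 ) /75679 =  - 2^1*7^1*17^2* 29^1 * 61^1 *73^1 * 75679^ ( - 1) = - 522488302/75679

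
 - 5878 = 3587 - 9465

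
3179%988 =215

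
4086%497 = 110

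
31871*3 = 95613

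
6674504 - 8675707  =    -  2001203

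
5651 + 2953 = 8604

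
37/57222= 37/57222 = 0.00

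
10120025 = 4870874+5249151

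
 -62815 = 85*( -739 ) 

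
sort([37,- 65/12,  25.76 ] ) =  [ -65/12,25.76, 37]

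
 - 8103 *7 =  - 56721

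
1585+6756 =8341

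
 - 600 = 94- 694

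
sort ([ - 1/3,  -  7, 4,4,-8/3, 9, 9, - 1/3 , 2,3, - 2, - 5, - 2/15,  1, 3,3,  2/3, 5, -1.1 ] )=[ - 7, - 5, - 8/3, - 2,  -  1.1, - 1/3, - 1/3, - 2/15, 2/3, 1, 2,3,3, 3,4, 4 , 5,9, 9 ] 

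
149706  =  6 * 24951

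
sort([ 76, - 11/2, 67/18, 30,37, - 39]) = [ - 39, - 11/2,67/18, 30, 37, 76]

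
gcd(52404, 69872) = 17468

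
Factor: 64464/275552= 51/218 = 2^( - 1 )*3^1*17^1*109^(-1)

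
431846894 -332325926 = 99520968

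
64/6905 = 64/6905  =  0.01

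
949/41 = 23 + 6/41 = 23.15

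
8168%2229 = 1481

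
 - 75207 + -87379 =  - 162586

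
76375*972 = 74236500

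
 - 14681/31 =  - 14681/31 = - 473.58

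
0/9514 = 0  =  0.00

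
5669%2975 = 2694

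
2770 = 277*10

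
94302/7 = 94302/7 = 13471.71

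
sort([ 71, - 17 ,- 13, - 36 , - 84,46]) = [-84, - 36,  -  17, - 13 , 46,71]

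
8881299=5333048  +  3548251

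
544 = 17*32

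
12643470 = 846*14945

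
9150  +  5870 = 15020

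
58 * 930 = 53940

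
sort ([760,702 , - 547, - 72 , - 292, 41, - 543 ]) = [ - 547, - 543, - 292, - 72 , 41, 702,760]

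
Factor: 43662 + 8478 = 2^2*3^1*5^1*11^1*79^1 = 52140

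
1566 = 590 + 976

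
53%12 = 5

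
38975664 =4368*8923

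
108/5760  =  3/160 = 0.02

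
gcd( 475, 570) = 95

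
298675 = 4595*65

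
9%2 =1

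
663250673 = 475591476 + 187659197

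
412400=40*10310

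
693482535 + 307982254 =1001464789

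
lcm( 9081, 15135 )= 45405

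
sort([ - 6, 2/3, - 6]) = [ - 6, - 6 , 2/3] 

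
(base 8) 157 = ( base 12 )93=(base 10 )111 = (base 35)36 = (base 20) 5B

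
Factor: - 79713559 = -8087^1 * 9857^1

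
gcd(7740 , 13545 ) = 1935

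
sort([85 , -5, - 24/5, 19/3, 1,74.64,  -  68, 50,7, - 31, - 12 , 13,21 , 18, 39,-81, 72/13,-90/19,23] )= [-81 ,  -  68,- 31, - 12 ,-5,-24/5, - 90/19, 1, 72/13,19/3,  7  ,  13, 18,  21,23,39,50 , 74.64,85] 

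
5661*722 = 4087242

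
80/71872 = 5/4492 = 0.00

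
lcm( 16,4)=16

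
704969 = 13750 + 691219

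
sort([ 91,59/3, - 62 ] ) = [ - 62,  59/3,91 ]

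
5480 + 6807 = 12287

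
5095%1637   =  184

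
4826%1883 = 1060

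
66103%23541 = 19021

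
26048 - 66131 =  - 40083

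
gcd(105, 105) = 105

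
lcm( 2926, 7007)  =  266266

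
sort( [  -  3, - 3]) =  [ - 3,-3 ]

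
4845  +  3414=8259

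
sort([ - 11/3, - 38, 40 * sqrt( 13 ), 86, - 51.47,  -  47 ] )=[ - 51.47, - 47 , - 38, - 11/3, 86, 40*sqrt(13)]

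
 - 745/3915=- 1 + 634/783 = - 0.19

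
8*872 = 6976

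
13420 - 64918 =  - 51498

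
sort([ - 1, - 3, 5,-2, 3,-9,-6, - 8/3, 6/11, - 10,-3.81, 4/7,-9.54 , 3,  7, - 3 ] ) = [ - 10, - 9.54, - 9, - 6,-3.81 , - 3, - 3, - 8/3, - 2, - 1, 6/11, 4/7, 3, 3,  5, 7 ] 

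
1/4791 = 1/4791 = 0.00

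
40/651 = 40/651 =0.06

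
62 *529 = 32798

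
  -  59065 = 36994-96059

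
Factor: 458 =2^1*229^1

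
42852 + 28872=71724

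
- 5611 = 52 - 5663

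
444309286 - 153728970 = 290580316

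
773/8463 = 773/8463 =0.09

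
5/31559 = 5/31559 = 0.00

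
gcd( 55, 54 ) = 1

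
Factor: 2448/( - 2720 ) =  - 9/10 = -2^( - 1)*3^2*5^( - 1)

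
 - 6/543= -1 + 179/181= - 0.01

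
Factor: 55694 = 2^1*27847^1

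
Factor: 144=2^4*3^2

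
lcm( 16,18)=144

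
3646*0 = 0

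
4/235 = 4/235 = 0.02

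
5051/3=1683 + 2/3 = 1683.67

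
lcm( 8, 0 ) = 0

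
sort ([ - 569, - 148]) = [ - 569, - 148]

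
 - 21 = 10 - 31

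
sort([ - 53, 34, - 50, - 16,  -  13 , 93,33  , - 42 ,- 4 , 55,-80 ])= [ - 80, - 53,  -  50, - 42, - 16, - 13,  -  4,33, 34,55,93]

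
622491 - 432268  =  190223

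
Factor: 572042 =2^1*229^1*1249^1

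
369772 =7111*52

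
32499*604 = 19629396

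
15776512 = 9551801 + 6224711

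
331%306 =25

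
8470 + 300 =8770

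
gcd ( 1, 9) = 1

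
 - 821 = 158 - 979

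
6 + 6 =12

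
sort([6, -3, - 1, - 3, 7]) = [-3, - 3, - 1, 6, 7]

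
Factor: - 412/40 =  - 2^( - 1) * 5^( -1)*103^1= - 103/10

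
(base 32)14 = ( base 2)100100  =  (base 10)36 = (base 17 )22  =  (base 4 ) 210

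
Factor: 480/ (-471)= - 160/157 = -2^5 * 5^1 * 157^( - 1 ) 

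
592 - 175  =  417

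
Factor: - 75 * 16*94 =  - 112800  =  - 2^5 * 3^1 * 5^2*47^1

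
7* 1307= 9149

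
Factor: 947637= 3^2 * 71^1 * 1483^1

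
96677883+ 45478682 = 142156565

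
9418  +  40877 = 50295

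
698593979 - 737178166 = - 38584187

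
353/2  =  176 + 1/2 = 176.50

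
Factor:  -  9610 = -2^1*5^1*31^2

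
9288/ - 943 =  -9288/943 =- 9.85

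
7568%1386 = 638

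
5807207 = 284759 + 5522448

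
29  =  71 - 42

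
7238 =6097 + 1141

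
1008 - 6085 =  - 5077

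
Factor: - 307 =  - 307^1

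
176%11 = 0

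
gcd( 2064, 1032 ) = 1032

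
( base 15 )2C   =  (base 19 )24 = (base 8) 52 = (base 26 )1g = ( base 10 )42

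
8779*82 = 719878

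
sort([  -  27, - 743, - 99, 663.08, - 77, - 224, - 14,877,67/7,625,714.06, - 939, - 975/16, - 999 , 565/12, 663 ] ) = [ - 999,- 939,  -  743, - 224, - 99,-77,  -  975/16, - 27 , - 14,67/7,565/12 , 625,663, 663.08,714.06,877] 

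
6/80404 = 3/40202 = 0.00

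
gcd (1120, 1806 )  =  14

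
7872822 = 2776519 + 5096303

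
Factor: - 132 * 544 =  - 2^7*3^1*11^1* 17^1 = -71808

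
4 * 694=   2776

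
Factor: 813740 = 2^2* 5^1*23^1*29^1*61^1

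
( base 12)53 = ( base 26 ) 2b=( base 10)63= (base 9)70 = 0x3f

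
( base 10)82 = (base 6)214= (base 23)3D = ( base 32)2i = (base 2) 1010010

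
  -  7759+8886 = 1127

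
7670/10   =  767 = 767.00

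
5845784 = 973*6008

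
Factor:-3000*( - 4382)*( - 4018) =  - 2^5*3^1*5^3*7^3*41^1*313^1 = - 52820628000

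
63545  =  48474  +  15071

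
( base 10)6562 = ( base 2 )1100110100010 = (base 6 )50214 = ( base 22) dc6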